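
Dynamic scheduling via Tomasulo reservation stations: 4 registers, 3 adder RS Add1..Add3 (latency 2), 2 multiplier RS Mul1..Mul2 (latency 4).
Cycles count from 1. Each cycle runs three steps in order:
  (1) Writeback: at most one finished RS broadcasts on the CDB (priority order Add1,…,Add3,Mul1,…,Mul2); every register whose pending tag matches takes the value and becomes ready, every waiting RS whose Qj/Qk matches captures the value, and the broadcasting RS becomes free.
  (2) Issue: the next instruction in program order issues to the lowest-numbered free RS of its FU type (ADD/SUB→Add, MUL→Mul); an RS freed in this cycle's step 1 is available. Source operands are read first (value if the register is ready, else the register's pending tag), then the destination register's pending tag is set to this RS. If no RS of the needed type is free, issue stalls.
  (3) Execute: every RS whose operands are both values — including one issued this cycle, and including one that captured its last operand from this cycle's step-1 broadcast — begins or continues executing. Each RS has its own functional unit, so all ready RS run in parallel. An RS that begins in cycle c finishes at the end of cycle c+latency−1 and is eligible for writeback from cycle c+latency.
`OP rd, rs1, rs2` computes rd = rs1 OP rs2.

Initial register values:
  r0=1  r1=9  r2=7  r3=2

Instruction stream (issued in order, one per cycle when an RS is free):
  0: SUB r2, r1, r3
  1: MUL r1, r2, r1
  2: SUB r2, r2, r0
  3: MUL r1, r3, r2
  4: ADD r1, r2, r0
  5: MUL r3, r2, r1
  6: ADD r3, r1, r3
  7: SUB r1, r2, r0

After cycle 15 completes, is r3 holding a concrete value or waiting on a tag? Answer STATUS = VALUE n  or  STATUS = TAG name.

STATUS = VALUE 49

cycle 1: issue SUB r2<-Add1 // r0:1,r1:9,r2:Add1,r3:2
cycle 2: issue MUL r1<-Mul1 // r0:1,r1:Mul1,r2:Add1,r3:2
cycle 3: CDB Add1=7; issue SUB r2<-Add1 // r0:1,r1:Mul1,r2:Add1,r3:2
cycle 4: issue MUL r1<-Mul2 // r0:1,r1:Mul2,r2:Add1,r3:2
cycle 5: CDB Add1=6; issue ADD r1<-Add1 // r0:1,r1:Add1,r2:6,r3:2
cycle 6: stall // r0:1,r1:Add1,r2:6,r3:2
cycle 7: CDB Add1=7; stall // r0:1,r1:7,r2:6,r3:2
cycle 8: CDB Mul1=63; issue MUL r3<-Mul1 // r0:1,r1:7,r2:6,r3:Mul1
cycle 9: CDB Mul2=12; issue ADD r3<-Add1 // r0:1,r1:7,r2:6,r3:Add1
cycle 10: issue SUB r1<-Add2 // r0:1,r1:Add2,r2:6,r3:Add1
cycle 11: - // r0:1,r1:Add2,r2:6,r3:Add1
cycle 12: CDB Add2=5 // r0:1,r1:5,r2:6,r3:Add1
cycle 13: CDB Mul1=42 // r0:1,r1:5,r2:6,r3:Add1
cycle 14: - // r0:1,r1:5,r2:6,r3:Add1
cycle 15: CDB Add1=49 // r0:1,r1:5,r2:6,r3:49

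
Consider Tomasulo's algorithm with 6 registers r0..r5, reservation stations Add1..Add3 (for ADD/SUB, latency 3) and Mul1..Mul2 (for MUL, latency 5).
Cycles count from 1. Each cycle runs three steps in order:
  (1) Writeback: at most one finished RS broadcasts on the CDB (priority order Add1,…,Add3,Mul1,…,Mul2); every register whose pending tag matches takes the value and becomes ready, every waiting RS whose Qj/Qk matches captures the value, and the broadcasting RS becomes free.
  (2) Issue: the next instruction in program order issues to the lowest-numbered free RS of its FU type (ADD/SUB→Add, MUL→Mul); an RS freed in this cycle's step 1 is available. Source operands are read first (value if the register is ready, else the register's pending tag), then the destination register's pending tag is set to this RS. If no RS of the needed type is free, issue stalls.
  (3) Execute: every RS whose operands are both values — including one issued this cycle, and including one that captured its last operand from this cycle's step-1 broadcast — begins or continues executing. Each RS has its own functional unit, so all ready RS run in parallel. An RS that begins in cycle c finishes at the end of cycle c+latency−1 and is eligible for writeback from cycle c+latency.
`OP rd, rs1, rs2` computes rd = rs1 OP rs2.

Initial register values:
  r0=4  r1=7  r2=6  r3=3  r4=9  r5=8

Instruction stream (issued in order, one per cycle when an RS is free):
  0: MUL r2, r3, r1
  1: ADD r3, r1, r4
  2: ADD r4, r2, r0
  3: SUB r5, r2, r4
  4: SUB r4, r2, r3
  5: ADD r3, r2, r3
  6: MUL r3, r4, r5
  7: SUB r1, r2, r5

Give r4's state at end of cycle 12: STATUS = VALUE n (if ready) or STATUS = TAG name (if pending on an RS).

  c1: issue MUL r2<-Mul1  regs: r0:4,r1:7,r2:Mul1,r3:3,r4:9,r5:8
  c2: issue ADD r3<-Add1  regs: r0:4,r1:7,r2:Mul1,r3:Add1,r4:9,r5:8
  c3: issue ADD r4<-Add2  regs: r0:4,r1:7,r2:Mul1,r3:Add1,r4:Add2,r5:8
  c4: issue SUB r5<-Add3  regs: r0:4,r1:7,r2:Mul1,r3:Add1,r4:Add2,r5:Add3
  c5: CDB Add1=16; issue SUB r4<-Add1  regs: r0:4,r1:7,r2:Mul1,r3:16,r4:Add1,r5:Add3
  c6: CDB Mul1=21; stall  regs: r0:4,r1:7,r2:21,r3:16,r4:Add1,r5:Add3
  c7: stall  regs: r0:4,r1:7,r2:21,r3:16,r4:Add1,r5:Add3
  c8: stall  regs: r0:4,r1:7,r2:21,r3:16,r4:Add1,r5:Add3
  c9: CDB Add1=5; issue ADD r3<-Add1  regs: r0:4,r1:7,r2:21,r3:Add1,r4:5,r5:Add3
  c10: CDB Add2=25; issue MUL r3<-Mul1  regs: r0:4,r1:7,r2:21,r3:Mul1,r4:5,r5:Add3
  c11: issue SUB r1<-Add2  regs: r0:4,r1:Add2,r2:21,r3:Mul1,r4:5,r5:Add3
  c12: CDB Add1=37  regs: r0:4,r1:Add2,r2:21,r3:Mul1,r4:5,r5:Add3

STATUS = VALUE 5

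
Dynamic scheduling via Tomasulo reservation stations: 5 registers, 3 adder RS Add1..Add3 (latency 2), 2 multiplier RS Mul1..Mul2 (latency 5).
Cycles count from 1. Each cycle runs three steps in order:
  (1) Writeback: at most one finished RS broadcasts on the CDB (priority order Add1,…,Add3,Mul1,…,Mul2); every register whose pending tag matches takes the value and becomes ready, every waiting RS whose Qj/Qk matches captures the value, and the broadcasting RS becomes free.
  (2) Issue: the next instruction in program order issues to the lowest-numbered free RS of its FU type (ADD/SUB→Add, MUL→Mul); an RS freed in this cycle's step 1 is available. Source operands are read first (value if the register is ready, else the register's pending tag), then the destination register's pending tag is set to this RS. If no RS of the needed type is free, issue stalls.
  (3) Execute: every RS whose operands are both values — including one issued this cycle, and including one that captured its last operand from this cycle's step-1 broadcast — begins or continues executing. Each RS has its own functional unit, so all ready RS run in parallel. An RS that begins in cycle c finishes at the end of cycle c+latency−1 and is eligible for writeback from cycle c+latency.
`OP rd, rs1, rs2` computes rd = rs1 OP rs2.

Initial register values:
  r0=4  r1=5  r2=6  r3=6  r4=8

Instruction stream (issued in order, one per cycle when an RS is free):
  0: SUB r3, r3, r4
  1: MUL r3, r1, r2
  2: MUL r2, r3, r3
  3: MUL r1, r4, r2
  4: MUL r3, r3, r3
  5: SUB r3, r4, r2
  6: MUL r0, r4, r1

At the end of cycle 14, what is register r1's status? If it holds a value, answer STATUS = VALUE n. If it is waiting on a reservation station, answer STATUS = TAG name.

c1: issue SUB r3<-Add1 | r0:4,r1:5,r2:6,r3:Add1,r4:8
c2: issue MUL r3<-Mul1 | r0:4,r1:5,r2:6,r3:Mul1,r4:8
c3: CDB Add1=-2; issue MUL r2<-Mul2 | r0:4,r1:5,r2:Mul2,r3:Mul1,r4:8
c4: stall | r0:4,r1:5,r2:Mul2,r3:Mul1,r4:8
c5: stall | r0:4,r1:5,r2:Mul2,r3:Mul1,r4:8
c6: stall | r0:4,r1:5,r2:Mul2,r3:Mul1,r4:8
c7: CDB Mul1=30; issue MUL r1<-Mul1 | r0:4,r1:Mul1,r2:Mul2,r3:30,r4:8
c8: stall | r0:4,r1:Mul1,r2:Mul2,r3:30,r4:8
c9: stall | r0:4,r1:Mul1,r2:Mul2,r3:30,r4:8
c10: stall | r0:4,r1:Mul1,r2:Mul2,r3:30,r4:8
c11: stall | r0:4,r1:Mul1,r2:Mul2,r3:30,r4:8
c12: CDB Mul2=900; issue MUL r3<-Mul2 | r0:4,r1:Mul1,r2:900,r3:Mul2,r4:8
c13: issue SUB r3<-Add1 | r0:4,r1:Mul1,r2:900,r3:Add1,r4:8
c14: stall | r0:4,r1:Mul1,r2:900,r3:Add1,r4:8

STATUS = TAG Mul1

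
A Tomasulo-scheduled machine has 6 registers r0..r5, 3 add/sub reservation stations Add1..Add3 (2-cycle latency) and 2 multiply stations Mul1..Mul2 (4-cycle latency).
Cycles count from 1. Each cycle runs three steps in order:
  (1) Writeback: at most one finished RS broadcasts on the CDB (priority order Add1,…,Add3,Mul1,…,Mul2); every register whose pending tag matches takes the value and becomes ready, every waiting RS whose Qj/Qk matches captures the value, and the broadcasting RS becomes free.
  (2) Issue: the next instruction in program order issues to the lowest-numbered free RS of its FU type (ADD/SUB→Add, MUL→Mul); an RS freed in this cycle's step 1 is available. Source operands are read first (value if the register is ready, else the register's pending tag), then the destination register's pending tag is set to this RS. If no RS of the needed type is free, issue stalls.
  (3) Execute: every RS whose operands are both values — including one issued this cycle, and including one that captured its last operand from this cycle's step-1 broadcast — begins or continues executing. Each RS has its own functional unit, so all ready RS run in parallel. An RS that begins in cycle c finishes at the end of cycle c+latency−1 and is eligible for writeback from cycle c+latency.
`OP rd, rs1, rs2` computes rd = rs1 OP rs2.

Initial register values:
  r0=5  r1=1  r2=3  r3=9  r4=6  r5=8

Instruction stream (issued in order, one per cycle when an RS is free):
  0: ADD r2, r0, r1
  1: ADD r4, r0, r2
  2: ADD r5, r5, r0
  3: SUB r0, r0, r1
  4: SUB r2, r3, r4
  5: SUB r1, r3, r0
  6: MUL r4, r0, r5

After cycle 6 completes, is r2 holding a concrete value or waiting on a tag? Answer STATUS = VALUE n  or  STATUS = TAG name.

cycle 1: issue ADD r2<-Add1 // r0:5,r1:1,r2:Add1,r3:9,r4:6,r5:8
cycle 2: issue ADD r4<-Add2 // r0:5,r1:1,r2:Add1,r3:9,r4:Add2,r5:8
cycle 3: CDB Add1=6; issue ADD r5<-Add1 // r0:5,r1:1,r2:6,r3:9,r4:Add2,r5:Add1
cycle 4: issue SUB r0<-Add3 // r0:Add3,r1:1,r2:6,r3:9,r4:Add2,r5:Add1
cycle 5: CDB Add1=13; issue SUB r2<-Add1 // r0:Add3,r1:1,r2:Add1,r3:9,r4:Add2,r5:13
cycle 6: CDB Add2=11; issue SUB r1<-Add2 // r0:Add3,r1:Add2,r2:Add1,r3:9,r4:11,r5:13

STATUS = TAG Add1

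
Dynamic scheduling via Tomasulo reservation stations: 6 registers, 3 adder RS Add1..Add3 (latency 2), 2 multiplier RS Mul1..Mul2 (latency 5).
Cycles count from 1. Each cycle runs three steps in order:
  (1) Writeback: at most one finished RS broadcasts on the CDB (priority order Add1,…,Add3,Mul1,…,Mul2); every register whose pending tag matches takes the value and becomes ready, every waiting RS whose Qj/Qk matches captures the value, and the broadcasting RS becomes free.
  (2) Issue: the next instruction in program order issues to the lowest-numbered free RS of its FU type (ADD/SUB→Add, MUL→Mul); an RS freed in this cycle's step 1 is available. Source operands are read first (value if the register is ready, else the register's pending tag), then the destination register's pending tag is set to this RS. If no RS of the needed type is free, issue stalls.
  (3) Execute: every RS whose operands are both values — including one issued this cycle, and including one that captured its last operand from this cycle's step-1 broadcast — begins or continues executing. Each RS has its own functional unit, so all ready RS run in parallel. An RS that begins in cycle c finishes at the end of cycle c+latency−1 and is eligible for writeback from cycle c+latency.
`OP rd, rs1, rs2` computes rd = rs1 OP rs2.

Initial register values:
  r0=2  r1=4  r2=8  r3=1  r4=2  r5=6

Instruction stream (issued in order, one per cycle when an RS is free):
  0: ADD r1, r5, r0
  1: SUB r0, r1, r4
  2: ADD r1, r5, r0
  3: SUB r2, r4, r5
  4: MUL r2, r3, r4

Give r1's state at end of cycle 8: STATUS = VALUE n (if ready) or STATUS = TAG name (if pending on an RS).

  c1: issue ADD r1<-Add1  regs: r0:2,r1:Add1,r2:8,r3:1,r4:2,r5:6
  c2: issue SUB r0<-Add2  regs: r0:Add2,r1:Add1,r2:8,r3:1,r4:2,r5:6
  c3: CDB Add1=8; issue ADD r1<-Add1  regs: r0:Add2,r1:Add1,r2:8,r3:1,r4:2,r5:6
  c4: issue SUB r2<-Add3  regs: r0:Add2,r1:Add1,r2:Add3,r3:1,r4:2,r5:6
  c5: CDB Add2=6; issue MUL r2<-Mul1  regs: r0:6,r1:Add1,r2:Mul1,r3:1,r4:2,r5:6
  c6: CDB Add3=-4  regs: r0:6,r1:Add1,r2:Mul1,r3:1,r4:2,r5:6
  c7: CDB Add1=12  regs: r0:6,r1:12,r2:Mul1,r3:1,r4:2,r5:6
  c8: -  regs: r0:6,r1:12,r2:Mul1,r3:1,r4:2,r5:6

STATUS = VALUE 12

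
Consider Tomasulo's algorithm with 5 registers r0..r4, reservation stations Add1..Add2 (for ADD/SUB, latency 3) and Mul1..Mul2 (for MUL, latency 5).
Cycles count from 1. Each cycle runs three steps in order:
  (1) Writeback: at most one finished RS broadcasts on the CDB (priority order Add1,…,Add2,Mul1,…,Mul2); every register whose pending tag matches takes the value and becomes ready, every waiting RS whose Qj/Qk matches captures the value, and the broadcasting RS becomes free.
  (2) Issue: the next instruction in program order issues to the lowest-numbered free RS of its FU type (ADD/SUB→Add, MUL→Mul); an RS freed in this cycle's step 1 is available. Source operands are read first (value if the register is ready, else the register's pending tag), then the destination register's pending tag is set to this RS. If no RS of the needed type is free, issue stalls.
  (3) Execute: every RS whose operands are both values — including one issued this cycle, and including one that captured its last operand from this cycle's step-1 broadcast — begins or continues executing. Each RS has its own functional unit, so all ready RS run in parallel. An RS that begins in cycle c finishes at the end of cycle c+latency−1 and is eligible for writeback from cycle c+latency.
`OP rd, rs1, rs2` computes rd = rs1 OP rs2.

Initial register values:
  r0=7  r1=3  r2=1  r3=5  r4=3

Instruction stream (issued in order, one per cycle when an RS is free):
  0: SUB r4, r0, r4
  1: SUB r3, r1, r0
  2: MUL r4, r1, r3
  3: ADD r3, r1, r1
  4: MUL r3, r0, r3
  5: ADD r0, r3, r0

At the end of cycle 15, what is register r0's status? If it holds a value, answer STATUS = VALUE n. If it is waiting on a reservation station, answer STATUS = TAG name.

cycle 1: issue SUB r4<-Add1 // r0:7,r1:3,r2:1,r3:5,r4:Add1
cycle 2: issue SUB r3<-Add2 // r0:7,r1:3,r2:1,r3:Add2,r4:Add1
cycle 3: issue MUL r4<-Mul1 // r0:7,r1:3,r2:1,r3:Add2,r4:Mul1
cycle 4: CDB Add1=4; issue ADD r3<-Add1 // r0:7,r1:3,r2:1,r3:Add1,r4:Mul1
cycle 5: CDB Add2=-4; issue MUL r3<-Mul2 // r0:7,r1:3,r2:1,r3:Mul2,r4:Mul1
cycle 6: issue ADD r0<-Add2 // r0:Add2,r1:3,r2:1,r3:Mul2,r4:Mul1
cycle 7: CDB Add1=6 // r0:Add2,r1:3,r2:1,r3:Mul2,r4:Mul1
cycle 8: - // r0:Add2,r1:3,r2:1,r3:Mul2,r4:Mul1
cycle 9: - // r0:Add2,r1:3,r2:1,r3:Mul2,r4:Mul1
cycle 10: CDB Mul1=-12 // r0:Add2,r1:3,r2:1,r3:Mul2,r4:-12
cycle 11: - // r0:Add2,r1:3,r2:1,r3:Mul2,r4:-12
cycle 12: CDB Mul2=42 // r0:Add2,r1:3,r2:1,r3:42,r4:-12
cycle 13: - // r0:Add2,r1:3,r2:1,r3:42,r4:-12
cycle 14: - // r0:Add2,r1:3,r2:1,r3:42,r4:-12
cycle 15: CDB Add2=49 // r0:49,r1:3,r2:1,r3:42,r4:-12

STATUS = VALUE 49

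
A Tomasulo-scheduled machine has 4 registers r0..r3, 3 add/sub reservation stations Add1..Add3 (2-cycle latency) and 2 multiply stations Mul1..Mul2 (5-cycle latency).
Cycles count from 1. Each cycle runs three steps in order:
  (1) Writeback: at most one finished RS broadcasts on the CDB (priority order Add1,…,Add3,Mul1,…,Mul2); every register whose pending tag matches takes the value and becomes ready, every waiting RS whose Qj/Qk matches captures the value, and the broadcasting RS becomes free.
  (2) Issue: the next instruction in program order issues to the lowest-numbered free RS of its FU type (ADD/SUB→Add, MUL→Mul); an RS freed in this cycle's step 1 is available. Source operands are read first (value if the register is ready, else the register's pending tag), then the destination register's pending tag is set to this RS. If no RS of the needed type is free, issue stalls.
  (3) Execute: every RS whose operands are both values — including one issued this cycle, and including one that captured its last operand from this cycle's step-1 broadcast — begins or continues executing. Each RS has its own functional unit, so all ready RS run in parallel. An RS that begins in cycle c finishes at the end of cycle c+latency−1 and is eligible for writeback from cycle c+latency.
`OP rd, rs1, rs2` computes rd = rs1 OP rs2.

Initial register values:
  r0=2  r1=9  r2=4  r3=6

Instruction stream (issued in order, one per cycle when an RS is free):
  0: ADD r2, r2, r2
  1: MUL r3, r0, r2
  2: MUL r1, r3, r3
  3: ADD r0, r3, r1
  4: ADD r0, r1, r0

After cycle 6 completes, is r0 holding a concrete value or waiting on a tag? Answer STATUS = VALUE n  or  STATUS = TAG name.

STATUS = TAG Add2

c1: issue ADD r2<-Add1 | r0:2,r1:9,r2:Add1,r3:6
c2: issue MUL r3<-Mul1 | r0:2,r1:9,r2:Add1,r3:Mul1
c3: CDB Add1=8; issue MUL r1<-Mul2 | r0:2,r1:Mul2,r2:8,r3:Mul1
c4: issue ADD r0<-Add1 | r0:Add1,r1:Mul2,r2:8,r3:Mul1
c5: issue ADD r0<-Add2 | r0:Add2,r1:Mul2,r2:8,r3:Mul1
c6: - | r0:Add2,r1:Mul2,r2:8,r3:Mul1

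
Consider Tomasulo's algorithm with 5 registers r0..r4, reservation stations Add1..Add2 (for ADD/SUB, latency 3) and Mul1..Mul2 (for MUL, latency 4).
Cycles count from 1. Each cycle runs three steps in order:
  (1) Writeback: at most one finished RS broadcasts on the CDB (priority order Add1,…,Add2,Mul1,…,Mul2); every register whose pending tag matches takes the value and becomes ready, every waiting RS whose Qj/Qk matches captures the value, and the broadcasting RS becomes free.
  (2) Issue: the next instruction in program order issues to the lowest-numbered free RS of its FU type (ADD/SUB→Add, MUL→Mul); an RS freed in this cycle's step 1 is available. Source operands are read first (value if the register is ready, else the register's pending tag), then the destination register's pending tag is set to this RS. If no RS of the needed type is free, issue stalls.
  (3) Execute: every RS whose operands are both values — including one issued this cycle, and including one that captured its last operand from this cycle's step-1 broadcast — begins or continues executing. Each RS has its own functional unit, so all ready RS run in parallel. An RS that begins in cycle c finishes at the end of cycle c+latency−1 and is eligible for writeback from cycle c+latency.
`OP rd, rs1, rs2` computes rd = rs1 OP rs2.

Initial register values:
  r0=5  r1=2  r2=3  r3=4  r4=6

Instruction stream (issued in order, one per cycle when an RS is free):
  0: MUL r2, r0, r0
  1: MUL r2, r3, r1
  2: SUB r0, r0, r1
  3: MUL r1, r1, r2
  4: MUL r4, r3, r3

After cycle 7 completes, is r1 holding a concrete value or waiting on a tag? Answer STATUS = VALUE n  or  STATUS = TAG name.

cycle 1: issue MUL r2<-Mul1 // r0:5,r1:2,r2:Mul1,r3:4,r4:6
cycle 2: issue MUL r2<-Mul2 // r0:5,r1:2,r2:Mul2,r3:4,r4:6
cycle 3: issue SUB r0<-Add1 // r0:Add1,r1:2,r2:Mul2,r3:4,r4:6
cycle 4: stall // r0:Add1,r1:2,r2:Mul2,r3:4,r4:6
cycle 5: CDB Mul1=25; issue MUL r1<-Mul1 // r0:Add1,r1:Mul1,r2:Mul2,r3:4,r4:6
cycle 6: CDB Add1=3; stall // r0:3,r1:Mul1,r2:Mul2,r3:4,r4:6
cycle 7: CDB Mul2=8; issue MUL r4<-Mul2 // r0:3,r1:Mul1,r2:8,r3:4,r4:Mul2

STATUS = TAG Mul1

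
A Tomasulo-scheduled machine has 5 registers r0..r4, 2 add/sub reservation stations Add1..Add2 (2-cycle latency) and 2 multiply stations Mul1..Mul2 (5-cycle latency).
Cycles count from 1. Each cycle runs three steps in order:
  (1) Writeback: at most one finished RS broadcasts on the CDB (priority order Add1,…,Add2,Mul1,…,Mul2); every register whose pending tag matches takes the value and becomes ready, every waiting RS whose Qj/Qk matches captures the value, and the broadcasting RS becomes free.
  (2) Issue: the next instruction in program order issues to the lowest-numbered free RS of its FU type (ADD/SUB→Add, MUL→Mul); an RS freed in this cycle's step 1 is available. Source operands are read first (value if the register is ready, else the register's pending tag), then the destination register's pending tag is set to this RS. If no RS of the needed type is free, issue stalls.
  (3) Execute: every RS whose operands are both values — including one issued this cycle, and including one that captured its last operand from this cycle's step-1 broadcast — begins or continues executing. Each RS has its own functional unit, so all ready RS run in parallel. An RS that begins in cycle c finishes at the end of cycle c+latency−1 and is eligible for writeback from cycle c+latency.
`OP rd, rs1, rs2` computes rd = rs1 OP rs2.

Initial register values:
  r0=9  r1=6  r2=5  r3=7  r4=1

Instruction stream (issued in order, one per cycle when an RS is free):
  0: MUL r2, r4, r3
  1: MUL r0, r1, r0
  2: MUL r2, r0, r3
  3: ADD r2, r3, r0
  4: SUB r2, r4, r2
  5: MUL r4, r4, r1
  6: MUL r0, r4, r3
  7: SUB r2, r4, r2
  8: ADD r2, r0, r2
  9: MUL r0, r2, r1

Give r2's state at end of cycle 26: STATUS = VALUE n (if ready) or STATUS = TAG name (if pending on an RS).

STATUS = VALUE 108

cycle 1: issue MUL r2<-Mul1 // r0:9,r1:6,r2:Mul1,r3:7,r4:1
cycle 2: issue MUL r0<-Mul2 // r0:Mul2,r1:6,r2:Mul1,r3:7,r4:1
cycle 3: stall // r0:Mul2,r1:6,r2:Mul1,r3:7,r4:1
cycle 4: stall // r0:Mul2,r1:6,r2:Mul1,r3:7,r4:1
cycle 5: stall // r0:Mul2,r1:6,r2:Mul1,r3:7,r4:1
cycle 6: CDB Mul1=7; issue MUL r2<-Mul1 // r0:Mul2,r1:6,r2:Mul1,r3:7,r4:1
cycle 7: CDB Mul2=54; issue ADD r2<-Add1 // r0:54,r1:6,r2:Add1,r3:7,r4:1
cycle 8: issue SUB r2<-Add2 // r0:54,r1:6,r2:Add2,r3:7,r4:1
cycle 9: CDB Add1=61; issue MUL r4<-Mul2 // r0:54,r1:6,r2:Add2,r3:7,r4:Mul2
cycle 10: stall // r0:54,r1:6,r2:Add2,r3:7,r4:Mul2
cycle 11: CDB Add2=-60; stall // r0:54,r1:6,r2:-60,r3:7,r4:Mul2
cycle 12: CDB Mul1=378; issue MUL r0<-Mul1 // r0:Mul1,r1:6,r2:-60,r3:7,r4:Mul2
cycle 13: issue SUB r2<-Add1 // r0:Mul1,r1:6,r2:Add1,r3:7,r4:Mul2
cycle 14: CDB Mul2=6; issue ADD r2<-Add2 // r0:Mul1,r1:6,r2:Add2,r3:7,r4:6
cycle 15: issue MUL r0<-Mul2 // r0:Mul2,r1:6,r2:Add2,r3:7,r4:6
cycle 16: CDB Add1=66 // r0:Mul2,r1:6,r2:Add2,r3:7,r4:6
cycle 17: - // r0:Mul2,r1:6,r2:Add2,r3:7,r4:6
cycle 18: - // r0:Mul2,r1:6,r2:Add2,r3:7,r4:6
cycle 19: CDB Mul1=42 // r0:Mul2,r1:6,r2:Add2,r3:7,r4:6
cycle 20: - // r0:Mul2,r1:6,r2:Add2,r3:7,r4:6
cycle 21: CDB Add2=108 // r0:Mul2,r1:6,r2:108,r3:7,r4:6
cycle 22: - // r0:Mul2,r1:6,r2:108,r3:7,r4:6
cycle 23: - // r0:Mul2,r1:6,r2:108,r3:7,r4:6
cycle 24: - // r0:Mul2,r1:6,r2:108,r3:7,r4:6
cycle 25: - // r0:Mul2,r1:6,r2:108,r3:7,r4:6
cycle 26: CDB Mul2=648 // r0:648,r1:6,r2:108,r3:7,r4:6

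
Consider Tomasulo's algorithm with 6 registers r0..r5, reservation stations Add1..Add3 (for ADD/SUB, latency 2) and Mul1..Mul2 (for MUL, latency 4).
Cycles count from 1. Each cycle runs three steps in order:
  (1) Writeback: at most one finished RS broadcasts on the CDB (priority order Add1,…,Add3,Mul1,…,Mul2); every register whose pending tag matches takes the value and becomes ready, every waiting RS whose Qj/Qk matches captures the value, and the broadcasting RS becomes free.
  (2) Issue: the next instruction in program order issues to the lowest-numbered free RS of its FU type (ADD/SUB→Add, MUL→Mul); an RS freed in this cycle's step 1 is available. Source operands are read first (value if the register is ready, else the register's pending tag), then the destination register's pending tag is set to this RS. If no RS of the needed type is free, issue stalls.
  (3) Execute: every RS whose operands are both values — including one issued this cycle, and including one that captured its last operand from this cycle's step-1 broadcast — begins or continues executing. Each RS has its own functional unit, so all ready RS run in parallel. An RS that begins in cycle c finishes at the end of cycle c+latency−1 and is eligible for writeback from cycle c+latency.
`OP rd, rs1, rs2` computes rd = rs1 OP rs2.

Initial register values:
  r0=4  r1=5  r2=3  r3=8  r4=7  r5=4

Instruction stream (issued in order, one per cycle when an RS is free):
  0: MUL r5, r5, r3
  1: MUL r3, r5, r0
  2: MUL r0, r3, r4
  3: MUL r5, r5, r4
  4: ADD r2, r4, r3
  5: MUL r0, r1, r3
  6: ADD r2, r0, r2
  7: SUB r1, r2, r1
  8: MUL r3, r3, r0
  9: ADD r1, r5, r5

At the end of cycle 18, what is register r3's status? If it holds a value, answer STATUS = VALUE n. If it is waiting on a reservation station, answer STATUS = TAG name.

STATUS = TAG Mul2

c1: issue MUL r5<-Mul1 | r0:4,r1:5,r2:3,r3:8,r4:7,r5:Mul1
c2: issue MUL r3<-Mul2 | r0:4,r1:5,r2:3,r3:Mul2,r4:7,r5:Mul1
c3: stall | r0:4,r1:5,r2:3,r3:Mul2,r4:7,r5:Mul1
c4: stall | r0:4,r1:5,r2:3,r3:Mul2,r4:7,r5:Mul1
c5: CDB Mul1=32; issue MUL r0<-Mul1 | r0:Mul1,r1:5,r2:3,r3:Mul2,r4:7,r5:32
c6: stall | r0:Mul1,r1:5,r2:3,r3:Mul2,r4:7,r5:32
c7: stall | r0:Mul1,r1:5,r2:3,r3:Mul2,r4:7,r5:32
c8: stall | r0:Mul1,r1:5,r2:3,r3:Mul2,r4:7,r5:32
c9: CDB Mul2=128; issue MUL r5<-Mul2 | r0:Mul1,r1:5,r2:3,r3:128,r4:7,r5:Mul2
c10: issue ADD r2<-Add1 | r0:Mul1,r1:5,r2:Add1,r3:128,r4:7,r5:Mul2
c11: stall | r0:Mul1,r1:5,r2:Add1,r3:128,r4:7,r5:Mul2
c12: CDB Add1=135; stall | r0:Mul1,r1:5,r2:135,r3:128,r4:7,r5:Mul2
c13: CDB Mul1=896; issue MUL r0<-Mul1 | r0:Mul1,r1:5,r2:135,r3:128,r4:7,r5:Mul2
c14: CDB Mul2=224; issue ADD r2<-Add1 | r0:Mul1,r1:5,r2:Add1,r3:128,r4:7,r5:224
c15: issue SUB r1<-Add2 | r0:Mul1,r1:Add2,r2:Add1,r3:128,r4:7,r5:224
c16: issue MUL r3<-Mul2 | r0:Mul1,r1:Add2,r2:Add1,r3:Mul2,r4:7,r5:224
c17: CDB Mul1=640; issue ADD r1<-Add3 | r0:640,r1:Add3,r2:Add1,r3:Mul2,r4:7,r5:224
c18: - | r0:640,r1:Add3,r2:Add1,r3:Mul2,r4:7,r5:224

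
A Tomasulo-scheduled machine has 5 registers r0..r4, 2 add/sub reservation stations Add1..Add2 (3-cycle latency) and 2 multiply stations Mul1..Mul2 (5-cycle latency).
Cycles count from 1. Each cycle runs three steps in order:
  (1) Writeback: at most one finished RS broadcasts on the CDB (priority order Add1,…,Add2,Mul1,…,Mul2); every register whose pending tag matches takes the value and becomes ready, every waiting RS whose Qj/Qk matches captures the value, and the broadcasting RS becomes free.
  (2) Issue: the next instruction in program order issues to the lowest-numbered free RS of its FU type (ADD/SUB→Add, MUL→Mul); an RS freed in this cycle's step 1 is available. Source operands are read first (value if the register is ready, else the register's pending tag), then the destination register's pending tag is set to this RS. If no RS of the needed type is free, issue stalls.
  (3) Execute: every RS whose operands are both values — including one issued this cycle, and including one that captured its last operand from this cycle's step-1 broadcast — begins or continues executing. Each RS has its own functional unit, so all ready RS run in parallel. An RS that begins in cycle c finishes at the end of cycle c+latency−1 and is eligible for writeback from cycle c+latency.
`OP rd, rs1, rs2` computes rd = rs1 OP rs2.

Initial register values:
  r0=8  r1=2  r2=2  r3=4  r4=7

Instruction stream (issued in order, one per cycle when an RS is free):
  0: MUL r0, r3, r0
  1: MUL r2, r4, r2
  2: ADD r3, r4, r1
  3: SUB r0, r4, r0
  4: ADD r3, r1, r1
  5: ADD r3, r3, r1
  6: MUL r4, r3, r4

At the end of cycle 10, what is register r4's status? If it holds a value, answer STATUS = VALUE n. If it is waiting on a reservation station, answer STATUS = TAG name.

  c1: issue MUL r0<-Mul1  regs: r0:Mul1,r1:2,r2:2,r3:4,r4:7
  c2: issue MUL r2<-Mul2  regs: r0:Mul1,r1:2,r2:Mul2,r3:4,r4:7
  c3: issue ADD r3<-Add1  regs: r0:Mul1,r1:2,r2:Mul2,r3:Add1,r4:7
  c4: issue SUB r0<-Add2  regs: r0:Add2,r1:2,r2:Mul2,r3:Add1,r4:7
  c5: stall  regs: r0:Add2,r1:2,r2:Mul2,r3:Add1,r4:7
  c6: CDB Add1=9; issue ADD r3<-Add1  regs: r0:Add2,r1:2,r2:Mul2,r3:Add1,r4:7
  c7: CDB Mul1=32; stall  regs: r0:Add2,r1:2,r2:Mul2,r3:Add1,r4:7
  c8: CDB Mul2=14; stall  regs: r0:Add2,r1:2,r2:14,r3:Add1,r4:7
  c9: CDB Add1=4; issue ADD r3<-Add1  regs: r0:Add2,r1:2,r2:14,r3:Add1,r4:7
  c10: CDB Add2=-25; issue MUL r4<-Mul1  regs: r0:-25,r1:2,r2:14,r3:Add1,r4:Mul1

STATUS = TAG Mul1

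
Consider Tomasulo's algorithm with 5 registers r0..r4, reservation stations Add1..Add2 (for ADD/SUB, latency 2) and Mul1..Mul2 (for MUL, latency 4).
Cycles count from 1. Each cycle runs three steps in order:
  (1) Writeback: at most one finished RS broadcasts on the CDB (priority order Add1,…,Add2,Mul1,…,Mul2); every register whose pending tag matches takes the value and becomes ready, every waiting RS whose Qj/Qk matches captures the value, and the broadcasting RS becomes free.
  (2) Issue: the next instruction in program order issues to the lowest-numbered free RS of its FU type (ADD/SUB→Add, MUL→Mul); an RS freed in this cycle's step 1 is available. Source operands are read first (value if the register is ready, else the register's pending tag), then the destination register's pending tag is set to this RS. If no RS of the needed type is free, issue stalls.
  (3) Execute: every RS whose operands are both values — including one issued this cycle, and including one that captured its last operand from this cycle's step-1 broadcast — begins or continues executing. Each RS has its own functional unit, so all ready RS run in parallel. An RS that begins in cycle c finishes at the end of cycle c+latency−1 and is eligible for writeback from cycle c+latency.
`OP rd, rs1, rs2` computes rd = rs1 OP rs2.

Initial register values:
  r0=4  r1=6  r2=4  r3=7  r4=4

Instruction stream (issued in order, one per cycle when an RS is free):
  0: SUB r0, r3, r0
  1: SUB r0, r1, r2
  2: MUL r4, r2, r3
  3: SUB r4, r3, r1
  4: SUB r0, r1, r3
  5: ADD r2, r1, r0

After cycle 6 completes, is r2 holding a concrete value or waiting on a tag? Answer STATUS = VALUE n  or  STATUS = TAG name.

STATUS = TAG Add1

c1: issue SUB r0<-Add1 | r0:Add1,r1:6,r2:4,r3:7,r4:4
c2: issue SUB r0<-Add2 | r0:Add2,r1:6,r2:4,r3:7,r4:4
c3: CDB Add1=3; issue MUL r4<-Mul1 | r0:Add2,r1:6,r2:4,r3:7,r4:Mul1
c4: CDB Add2=2; issue SUB r4<-Add1 | r0:2,r1:6,r2:4,r3:7,r4:Add1
c5: issue SUB r0<-Add2 | r0:Add2,r1:6,r2:4,r3:7,r4:Add1
c6: CDB Add1=1; issue ADD r2<-Add1 | r0:Add2,r1:6,r2:Add1,r3:7,r4:1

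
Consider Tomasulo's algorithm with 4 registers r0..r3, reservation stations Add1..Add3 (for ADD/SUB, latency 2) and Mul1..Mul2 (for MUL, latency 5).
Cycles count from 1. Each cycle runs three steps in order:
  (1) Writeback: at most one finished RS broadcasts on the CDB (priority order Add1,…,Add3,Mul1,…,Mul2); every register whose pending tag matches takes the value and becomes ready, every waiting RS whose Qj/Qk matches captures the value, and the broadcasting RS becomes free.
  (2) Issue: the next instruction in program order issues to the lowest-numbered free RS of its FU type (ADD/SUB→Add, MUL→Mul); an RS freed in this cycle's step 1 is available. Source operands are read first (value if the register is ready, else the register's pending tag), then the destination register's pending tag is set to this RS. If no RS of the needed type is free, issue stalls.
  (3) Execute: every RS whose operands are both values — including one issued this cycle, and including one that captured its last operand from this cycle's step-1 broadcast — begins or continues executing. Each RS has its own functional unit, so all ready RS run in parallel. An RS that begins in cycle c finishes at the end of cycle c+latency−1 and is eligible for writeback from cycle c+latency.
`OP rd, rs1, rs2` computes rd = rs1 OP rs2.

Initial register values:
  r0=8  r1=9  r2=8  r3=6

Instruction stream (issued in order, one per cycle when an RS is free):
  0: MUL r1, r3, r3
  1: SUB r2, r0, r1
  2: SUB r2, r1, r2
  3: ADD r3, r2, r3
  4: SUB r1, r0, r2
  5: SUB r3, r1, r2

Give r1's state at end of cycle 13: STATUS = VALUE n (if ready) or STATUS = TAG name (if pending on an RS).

c1: issue MUL r1<-Mul1 | r0:8,r1:Mul1,r2:8,r3:6
c2: issue SUB r2<-Add1 | r0:8,r1:Mul1,r2:Add1,r3:6
c3: issue SUB r2<-Add2 | r0:8,r1:Mul1,r2:Add2,r3:6
c4: issue ADD r3<-Add3 | r0:8,r1:Mul1,r2:Add2,r3:Add3
c5: stall | r0:8,r1:Mul1,r2:Add2,r3:Add3
c6: CDB Mul1=36; stall | r0:8,r1:36,r2:Add2,r3:Add3
c7: stall | r0:8,r1:36,r2:Add2,r3:Add3
c8: CDB Add1=-28; issue SUB r1<-Add1 | r0:8,r1:Add1,r2:Add2,r3:Add3
c9: stall | r0:8,r1:Add1,r2:Add2,r3:Add3
c10: CDB Add2=64; issue SUB r3<-Add2 | r0:8,r1:Add1,r2:64,r3:Add2
c11: - | r0:8,r1:Add1,r2:64,r3:Add2
c12: CDB Add1=-56 | r0:8,r1:-56,r2:64,r3:Add2
c13: CDB Add3=70 | r0:8,r1:-56,r2:64,r3:Add2

STATUS = VALUE -56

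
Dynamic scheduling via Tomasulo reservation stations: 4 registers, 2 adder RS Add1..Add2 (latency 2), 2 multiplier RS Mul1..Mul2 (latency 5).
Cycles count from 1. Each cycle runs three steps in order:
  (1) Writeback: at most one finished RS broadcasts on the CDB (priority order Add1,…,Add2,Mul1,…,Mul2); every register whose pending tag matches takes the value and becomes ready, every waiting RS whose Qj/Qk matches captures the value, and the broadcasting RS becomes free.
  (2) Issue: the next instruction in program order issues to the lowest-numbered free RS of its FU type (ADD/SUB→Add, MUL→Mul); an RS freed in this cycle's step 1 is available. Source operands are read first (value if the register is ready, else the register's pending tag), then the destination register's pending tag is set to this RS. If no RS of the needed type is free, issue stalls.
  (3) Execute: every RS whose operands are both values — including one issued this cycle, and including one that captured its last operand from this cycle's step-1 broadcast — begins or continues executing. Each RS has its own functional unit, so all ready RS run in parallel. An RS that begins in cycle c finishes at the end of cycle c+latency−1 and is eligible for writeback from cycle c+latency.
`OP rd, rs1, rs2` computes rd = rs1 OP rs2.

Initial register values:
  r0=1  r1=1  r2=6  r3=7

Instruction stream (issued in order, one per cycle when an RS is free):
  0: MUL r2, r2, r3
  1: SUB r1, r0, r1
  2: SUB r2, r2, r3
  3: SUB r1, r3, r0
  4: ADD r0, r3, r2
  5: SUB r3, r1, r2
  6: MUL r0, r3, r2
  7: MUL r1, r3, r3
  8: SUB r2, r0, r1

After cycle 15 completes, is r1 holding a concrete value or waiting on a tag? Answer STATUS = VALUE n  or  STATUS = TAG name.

STATUS = TAG Mul2

c1: issue MUL r2<-Mul1 | r0:1,r1:1,r2:Mul1,r3:7
c2: issue SUB r1<-Add1 | r0:1,r1:Add1,r2:Mul1,r3:7
c3: issue SUB r2<-Add2 | r0:1,r1:Add1,r2:Add2,r3:7
c4: CDB Add1=0; issue SUB r1<-Add1 | r0:1,r1:Add1,r2:Add2,r3:7
c5: stall | r0:1,r1:Add1,r2:Add2,r3:7
c6: CDB Add1=6; issue ADD r0<-Add1 | r0:Add1,r1:6,r2:Add2,r3:7
c7: CDB Mul1=42; stall | r0:Add1,r1:6,r2:Add2,r3:7
c8: stall | r0:Add1,r1:6,r2:Add2,r3:7
c9: CDB Add2=35; issue SUB r3<-Add2 | r0:Add1,r1:6,r2:35,r3:Add2
c10: issue MUL r0<-Mul1 | r0:Mul1,r1:6,r2:35,r3:Add2
c11: CDB Add1=42; issue MUL r1<-Mul2 | r0:Mul1,r1:Mul2,r2:35,r3:Add2
c12: CDB Add2=-29; issue SUB r2<-Add1 | r0:Mul1,r1:Mul2,r2:Add1,r3:-29
c13: - | r0:Mul1,r1:Mul2,r2:Add1,r3:-29
c14: - | r0:Mul1,r1:Mul2,r2:Add1,r3:-29
c15: - | r0:Mul1,r1:Mul2,r2:Add1,r3:-29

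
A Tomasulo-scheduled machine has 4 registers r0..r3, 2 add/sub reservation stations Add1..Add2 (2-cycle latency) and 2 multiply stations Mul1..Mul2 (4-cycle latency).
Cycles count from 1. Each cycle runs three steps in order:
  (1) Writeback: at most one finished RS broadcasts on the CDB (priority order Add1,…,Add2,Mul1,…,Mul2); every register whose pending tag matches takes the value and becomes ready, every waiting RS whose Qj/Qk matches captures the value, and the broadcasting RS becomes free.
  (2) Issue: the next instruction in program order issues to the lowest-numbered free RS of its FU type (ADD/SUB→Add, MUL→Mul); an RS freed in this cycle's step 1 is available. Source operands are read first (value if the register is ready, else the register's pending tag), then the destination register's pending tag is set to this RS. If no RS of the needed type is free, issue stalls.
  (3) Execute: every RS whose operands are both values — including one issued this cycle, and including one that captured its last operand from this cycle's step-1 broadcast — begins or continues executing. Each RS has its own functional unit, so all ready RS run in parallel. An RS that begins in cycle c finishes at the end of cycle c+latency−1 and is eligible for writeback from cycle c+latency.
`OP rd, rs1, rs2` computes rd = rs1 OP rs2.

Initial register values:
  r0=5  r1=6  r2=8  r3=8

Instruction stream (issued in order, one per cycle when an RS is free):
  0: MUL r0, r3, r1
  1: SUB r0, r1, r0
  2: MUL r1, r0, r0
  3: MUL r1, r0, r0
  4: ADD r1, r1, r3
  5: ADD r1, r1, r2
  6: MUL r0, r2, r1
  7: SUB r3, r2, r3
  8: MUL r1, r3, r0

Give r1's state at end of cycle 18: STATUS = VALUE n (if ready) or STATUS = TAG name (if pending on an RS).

STATUS = TAG Mul2

cycle 1: issue MUL r0<-Mul1 // r0:Mul1,r1:6,r2:8,r3:8
cycle 2: issue SUB r0<-Add1 // r0:Add1,r1:6,r2:8,r3:8
cycle 3: issue MUL r1<-Mul2 // r0:Add1,r1:Mul2,r2:8,r3:8
cycle 4: stall // r0:Add1,r1:Mul2,r2:8,r3:8
cycle 5: CDB Mul1=48; issue MUL r1<-Mul1 // r0:Add1,r1:Mul1,r2:8,r3:8
cycle 6: issue ADD r1<-Add2 // r0:Add1,r1:Add2,r2:8,r3:8
cycle 7: CDB Add1=-42; issue ADD r1<-Add1 // r0:-42,r1:Add1,r2:8,r3:8
cycle 8: stall // r0:-42,r1:Add1,r2:8,r3:8
cycle 9: stall // r0:-42,r1:Add1,r2:8,r3:8
cycle 10: stall // r0:-42,r1:Add1,r2:8,r3:8
cycle 11: CDB Mul1=1764; issue MUL r0<-Mul1 // r0:Mul1,r1:Add1,r2:8,r3:8
cycle 12: CDB Mul2=1764; stall // r0:Mul1,r1:Add1,r2:8,r3:8
cycle 13: CDB Add2=1772; issue SUB r3<-Add2 // r0:Mul1,r1:Add1,r2:8,r3:Add2
cycle 14: issue MUL r1<-Mul2 // r0:Mul1,r1:Mul2,r2:8,r3:Add2
cycle 15: CDB Add1=1780 // r0:Mul1,r1:Mul2,r2:8,r3:Add2
cycle 16: CDB Add2=0 // r0:Mul1,r1:Mul2,r2:8,r3:0
cycle 17: - // r0:Mul1,r1:Mul2,r2:8,r3:0
cycle 18: - // r0:Mul1,r1:Mul2,r2:8,r3:0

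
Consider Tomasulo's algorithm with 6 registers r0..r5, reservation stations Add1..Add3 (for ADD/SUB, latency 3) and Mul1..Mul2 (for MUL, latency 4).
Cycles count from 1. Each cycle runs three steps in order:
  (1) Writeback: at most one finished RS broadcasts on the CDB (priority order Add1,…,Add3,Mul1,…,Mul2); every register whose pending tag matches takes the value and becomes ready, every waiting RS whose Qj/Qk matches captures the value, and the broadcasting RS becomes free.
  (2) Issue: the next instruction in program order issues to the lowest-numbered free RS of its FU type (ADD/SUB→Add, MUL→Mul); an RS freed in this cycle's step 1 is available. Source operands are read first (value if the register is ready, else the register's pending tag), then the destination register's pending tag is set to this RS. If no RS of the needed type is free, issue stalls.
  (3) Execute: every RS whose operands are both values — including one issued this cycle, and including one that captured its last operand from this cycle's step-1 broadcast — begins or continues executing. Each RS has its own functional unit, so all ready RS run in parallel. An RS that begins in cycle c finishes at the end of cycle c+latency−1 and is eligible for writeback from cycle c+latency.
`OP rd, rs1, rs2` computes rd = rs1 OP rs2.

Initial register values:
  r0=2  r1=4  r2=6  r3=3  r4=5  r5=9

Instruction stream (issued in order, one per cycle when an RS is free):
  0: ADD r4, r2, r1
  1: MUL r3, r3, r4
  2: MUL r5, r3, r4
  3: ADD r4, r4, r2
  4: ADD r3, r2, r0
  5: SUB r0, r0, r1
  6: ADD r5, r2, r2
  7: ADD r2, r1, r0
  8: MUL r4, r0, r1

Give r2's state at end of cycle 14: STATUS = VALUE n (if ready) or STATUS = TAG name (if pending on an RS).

c1: issue ADD r4<-Add1 | r0:2,r1:4,r2:6,r3:3,r4:Add1,r5:9
c2: issue MUL r3<-Mul1 | r0:2,r1:4,r2:6,r3:Mul1,r4:Add1,r5:9
c3: issue MUL r5<-Mul2 | r0:2,r1:4,r2:6,r3:Mul1,r4:Add1,r5:Mul2
c4: CDB Add1=10; issue ADD r4<-Add1 | r0:2,r1:4,r2:6,r3:Mul1,r4:Add1,r5:Mul2
c5: issue ADD r3<-Add2 | r0:2,r1:4,r2:6,r3:Add2,r4:Add1,r5:Mul2
c6: issue SUB r0<-Add3 | r0:Add3,r1:4,r2:6,r3:Add2,r4:Add1,r5:Mul2
c7: CDB Add1=16; issue ADD r5<-Add1 | r0:Add3,r1:4,r2:6,r3:Add2,r4:16,r5:Add1
c8: CDB Add2=8; issue ADD r2<-Add2 | r0:Add3,r1:4,r2:Add2,r3:8,r4:16,r5:Add1
c9: CDB Add3=-2; stall | r0:-2,r1:4,r2:Add2,r3:8,r4:16,r5:Add1
c10: CDB Add1=12; stall | r0:-2,r1:4,r2:Add2,r3:8,r4:16,r5:12
c11: CDB Mul1=30; issue MUL r4<-Mul1 | r0:-2,r1:4,r2:Add2,r3:8,r4:Mul1,r5:12
c12: CDB Add2=2 | r0:-2,r1:4,r2:2,r3:8,r4:Mul1,r5:12
c13: - | r0:-2,r1:4,r2:2,r3:8,r4:Mul1,r5:12
c14: - | r0:-2,r1:4,r2:2,r3:8,r4:Mul1,r5:12

STATUS = VALUE 2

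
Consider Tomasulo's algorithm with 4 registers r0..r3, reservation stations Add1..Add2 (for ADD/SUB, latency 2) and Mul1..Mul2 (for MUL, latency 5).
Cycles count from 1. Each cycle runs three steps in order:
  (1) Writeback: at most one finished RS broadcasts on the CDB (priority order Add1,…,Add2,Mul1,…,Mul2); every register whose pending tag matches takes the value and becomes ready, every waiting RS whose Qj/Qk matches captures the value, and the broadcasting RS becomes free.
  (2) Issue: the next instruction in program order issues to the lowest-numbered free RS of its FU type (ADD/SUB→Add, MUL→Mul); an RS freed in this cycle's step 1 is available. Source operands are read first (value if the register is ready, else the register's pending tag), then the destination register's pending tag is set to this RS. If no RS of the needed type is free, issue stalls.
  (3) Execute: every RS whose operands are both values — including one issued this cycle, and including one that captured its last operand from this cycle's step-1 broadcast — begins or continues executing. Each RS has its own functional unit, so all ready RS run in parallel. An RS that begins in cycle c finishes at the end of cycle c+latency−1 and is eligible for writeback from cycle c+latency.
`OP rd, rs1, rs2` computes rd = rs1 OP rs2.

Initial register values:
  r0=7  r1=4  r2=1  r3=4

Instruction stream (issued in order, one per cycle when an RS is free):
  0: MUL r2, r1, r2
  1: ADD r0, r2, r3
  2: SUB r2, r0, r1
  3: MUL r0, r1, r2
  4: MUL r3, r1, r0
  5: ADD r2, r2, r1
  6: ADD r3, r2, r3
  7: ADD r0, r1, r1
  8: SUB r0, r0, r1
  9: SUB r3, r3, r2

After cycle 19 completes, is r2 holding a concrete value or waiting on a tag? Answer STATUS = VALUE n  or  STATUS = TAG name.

c1: issue MUL r2<-Mul1 | r0:7,r1:4,r2:Mul1,r3:4
c2: issue ADD r0<-Add1 | r0:Add1,r1:4,r2:Mul1,r3:4
c3: issue SUB r2<-Add2 | r0:Add1,r1:4,r2:Add2,r3:4
c4: issue MUL r0<-Mul2 | r0:Mul2,r1:4,r2:Add2,r3:4
c5: stall | r0:Mul2,r1:4,r2:Add2,r3:4
c6: CDB Mul1=4; issue MUL r3<-Mul1 | r0:Mul2,r1:4,r2:Add2,r3:Mul1
c7: stall | r0:Mul2,r1:4,r2:Add2,r3:Mul1
c8: CDB Add1=8; issue ADD r2<-Add1 | r0:Mul2,r1:4,r2:Add1,r3:Mul1
c9: stall | r0:Mul2,r1:4,r2:Add1,r3:Mul1
c10: CDB Add2=4; issue ADD r3<-Add2 | r0:Mul2,r1:4,r2:Add1,r3:Add2
c11: stall | r0:Mul2,r1:4,r2:Add1,r3:Add2
c12: CDB Add1=8; issue ADD r0<-Add1 | r0:Add1,r1:4,r2:8,r3:Add2
c13: stall | r0:Add1,r1:4,r2:8,r3:Add2
c14: CDB Add1=8; issue SUB r0<-Add1 | r0:Add1,r1:4,r2:8,r3:Add2
c15: CDB Mul2=16; stall | r0:Add1,r1:4,r2:8,r3:Add2
c16: CDB Add1=4; issue SUB r3<-Add1 | r0:4,r1:4,r2:8,r3:Add1
c17: - | r0:4,r1:4,r2:8,r3:Add1
c18: - | r0:4,r1:4,r2:8,r3:Add1
c19: - | r0:4,r1:4,r2:8,r3:Add1

STATUS = VALUE 8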